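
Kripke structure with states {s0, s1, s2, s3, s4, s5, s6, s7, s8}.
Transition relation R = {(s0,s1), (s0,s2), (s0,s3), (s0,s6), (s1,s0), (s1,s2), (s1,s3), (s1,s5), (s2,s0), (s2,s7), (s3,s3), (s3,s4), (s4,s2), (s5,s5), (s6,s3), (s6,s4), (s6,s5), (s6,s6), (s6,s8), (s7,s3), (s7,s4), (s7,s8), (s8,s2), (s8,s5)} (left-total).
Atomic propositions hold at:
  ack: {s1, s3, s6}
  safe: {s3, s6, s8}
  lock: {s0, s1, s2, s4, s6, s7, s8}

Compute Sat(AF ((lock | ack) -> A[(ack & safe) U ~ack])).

Sat(lock | ack) = {s0, s1, s2, s3, s4, s6, s7, s8}
Sat(ack & safe) = {s3, s6}
Sat(~ack) = {s0, s2, s4, s5, s7, s8}
A[(ack & safe) U ~ack]: least fixpoint, start Z0 = Sat(~ack) = {s0, s2, s4, s5, s7, s8}, add states in Sat(ack & safe) with every successor in Z. Already a fixed point.
Sat(A[(ack & safe) U ~ack]) = {s0, s2, s4, s5, s7, s8}
Sat((lock | ack) -> A[(ack & safe) U ~ack]) = {s0, s2, s4, s5, s7, s8}
AF ((lock | ack) -> A[(ack & safe) U ~ack]): least fixpoint, start Z0 = {s0, s2, s4, s5, s7, s8}, add states with every successor in Z. Already a fixed point.
Sat(AF ((lock | ack) -> A[(ack & safe) U ~ack])) = {s0, s2, s4, s5, s7, s8}

{s0, s2, s4, s5, s7, s8}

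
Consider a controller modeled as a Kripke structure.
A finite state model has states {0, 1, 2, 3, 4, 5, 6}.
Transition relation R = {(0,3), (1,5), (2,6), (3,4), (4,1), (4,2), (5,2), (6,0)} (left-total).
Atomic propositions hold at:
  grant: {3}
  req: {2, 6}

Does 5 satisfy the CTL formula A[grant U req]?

A[grant U req]: least fixpoint, start Z0 = Sat(req) = {2, 6}, add states in Sat(grant) with every successor in Z. Already a fixed point.
Sat(A[grant U req]) = {2, 6}
5 ∉ Sat(A[grant U req]) = {2, 6}, so the formula does not hold at 5.

No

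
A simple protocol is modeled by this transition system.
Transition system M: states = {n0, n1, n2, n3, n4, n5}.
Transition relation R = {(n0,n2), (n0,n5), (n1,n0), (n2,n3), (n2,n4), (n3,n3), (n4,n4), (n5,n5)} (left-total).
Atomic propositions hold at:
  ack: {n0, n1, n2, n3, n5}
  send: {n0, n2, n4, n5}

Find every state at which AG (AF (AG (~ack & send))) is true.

Sat(~ack) = {n4}
Sat(~ack & send) = {n4}
AG (~ack & send): greatest fixpoint, start Z0 = {n4}, keep only states in Sat with every successor in Z. Already a fixed point.
Sat(AG (~ack & send)) = {n4}
AF (AG (~ack & send)): least fixpoint, start Z0 = {n4}, add states with every successor in Z. Already a fixed point.
Sat(AF (AG (~ack & send))) = {n4}
AG (AF (AG (~ack & send))): greatest fixpoint, start Z0 = {n4}, keep only states in Sat with every successor in Z. Already a fixed point.
Sat(AG (AF (AG (~ack & send)))) = {n4}

{n4}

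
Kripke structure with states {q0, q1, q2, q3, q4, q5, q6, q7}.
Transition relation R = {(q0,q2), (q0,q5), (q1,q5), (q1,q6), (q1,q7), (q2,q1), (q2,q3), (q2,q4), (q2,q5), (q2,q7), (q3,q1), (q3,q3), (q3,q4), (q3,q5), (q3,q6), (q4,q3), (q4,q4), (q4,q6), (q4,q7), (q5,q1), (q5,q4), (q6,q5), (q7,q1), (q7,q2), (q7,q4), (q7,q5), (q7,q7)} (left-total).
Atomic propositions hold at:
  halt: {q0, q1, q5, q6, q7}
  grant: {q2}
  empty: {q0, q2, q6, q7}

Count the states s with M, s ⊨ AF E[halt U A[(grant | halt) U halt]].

Sat(grant | halt) = {q0, q1, q2, q5, q6, q7}
A[(grant | halt) U halt]: least fixpoint, start Z0 = Sat(halt) = {q0, q1, q5, q6, q7}, add states in Sat(grant | halt) with every successor in Z. Already a fixed point.
Sat(A[(grant | halt) U halt]) = {q0, q1, q5, q6, q7}
E[halt U A[(grant | halt) U halt]]: least fixpoint, start Z0 = Sat(A[(grant | halt) U halt]) = {q0, q1, q5, q6, q7}, add states in Sat(halt) with some successor in Z. Already a fixed point.
Sat(E[halt U A[(grant | halt) U halt]]) = {q0, q1, q5, q6, q7}
AF E[halt U A[(grant | halt) U halt]]: least fixpoint, start Z0 = {q0, q1, q5, q6, q7}, add states with every successor in Z. Already a fixed point.
Sat(AF E[halt U A[(grant | halt) U halt]]) = {q0, q1, q5, q6, q7}
|Sat(AF E[halt U A[(grant | halt) U halt]])| = |{q0, q1, q5, q6, q7}| = 5.

5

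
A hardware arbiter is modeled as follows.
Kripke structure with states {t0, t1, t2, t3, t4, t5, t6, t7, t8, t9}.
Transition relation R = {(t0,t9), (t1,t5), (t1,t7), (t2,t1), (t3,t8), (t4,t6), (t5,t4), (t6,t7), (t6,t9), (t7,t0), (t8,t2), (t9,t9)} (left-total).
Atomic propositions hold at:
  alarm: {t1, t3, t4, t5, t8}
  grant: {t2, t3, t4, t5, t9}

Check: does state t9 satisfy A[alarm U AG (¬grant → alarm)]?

Sat(¬grant) = {t0, t1, t6, t7, t8}
Sat(¬grant → alarm) = {t1, t2, t3, t4, t5, t8, t9}
AG (¬grant → alarm): greatest fixpoint, start Z0 = {t1, t2, t3, t4, t5, t8, t9}, keep only states in Sat with every successor in Z. Z1 = {t2, t3, t5, t8, t9}; Z2 = {t3, t8, t9}; Z3 = {t3, t9}; Z4 = {t9}; fixed.
Sat(AG (¬grant → alarm)) = {t9}
A[alarm U AG (¬grant → alarm)]: least fixpoint, start Z0 = Sat(AG (¬grant → alarm)) = {t9}, add states in Sat(alarm) with every successor in Z. Already a fixed point.
Sat(A[alarm U AG (¬grant → alarm)]) = {t9}
t9 ∈ Sat(A[alarm U AG (¬grant → alarm)]) = {t9}, so the formula holds at t9.

Yes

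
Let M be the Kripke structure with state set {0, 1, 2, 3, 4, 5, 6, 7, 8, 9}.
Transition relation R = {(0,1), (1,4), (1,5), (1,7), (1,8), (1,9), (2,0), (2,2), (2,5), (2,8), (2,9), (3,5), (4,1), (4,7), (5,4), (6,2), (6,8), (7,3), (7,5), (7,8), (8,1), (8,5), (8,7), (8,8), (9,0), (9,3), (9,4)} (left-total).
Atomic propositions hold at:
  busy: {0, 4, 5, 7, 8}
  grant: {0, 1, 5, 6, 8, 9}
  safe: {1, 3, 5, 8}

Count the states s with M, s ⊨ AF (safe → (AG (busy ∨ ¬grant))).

8

Sat(¬grant) = {2, 3, 4, 7}
Sat(busy ∨ ¬grant) = {0, 2, 3, 4, 5, 7, 8}
AG (busy ∨ ¬grant): greatest fixpoint, start Z0 = {0, 2, 3, 4, 5, 7, 8}, keep only states in Sat with every successor in Z. Z1 = {3, 5, 7}; Z2 = {3}; Z3 = ∅; fixed.
Sat(AG (busy ∨ ¬grant)) = ∅
Sat(safe → (AG (busy ∨ ¬grant))) = {0, 2, 4, 6, 7, 9}
AF (safe → (AG (busy ∨ ¬grant))): least fixpoint, start Z0 = {0, 2, 4, 6, 7, 9}, add states with every successor in Z. Z1 = {0, 2, 4, 5, 6, 7, 9}; Z2 = {0, 2, 3, 4, 5, 6, 7, 9}; fixed.
Sat(AF (safe → (AG (busy ∨ ¬grant)))) = {0, 2, 3, 4, 5, 6, 7, 9}
|Sat(AF (safe → (AG (busy ∨ ¬grant))))| = |{0, 2, 3, 4, 5, 6, 7, 9}| = 8.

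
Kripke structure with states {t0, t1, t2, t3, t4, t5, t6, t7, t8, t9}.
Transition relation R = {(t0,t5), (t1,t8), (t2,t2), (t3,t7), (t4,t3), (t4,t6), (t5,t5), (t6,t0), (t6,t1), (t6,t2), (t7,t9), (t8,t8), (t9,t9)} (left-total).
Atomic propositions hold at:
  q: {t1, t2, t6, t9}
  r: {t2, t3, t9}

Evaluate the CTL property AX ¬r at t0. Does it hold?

Sat(¬r) = {t0, t1, t4, t5, t6, t7, t8}
Sat(AX ¬r) = {s : every successor in {t0, t1, t4, t5, t6, t7, t8}} = {t0, t1, t3, t5, t8}
t0 ∈ Sat(AX ¬r) = {t0, t1, t3, t5, t8}, so the formula holds at t0.

Yes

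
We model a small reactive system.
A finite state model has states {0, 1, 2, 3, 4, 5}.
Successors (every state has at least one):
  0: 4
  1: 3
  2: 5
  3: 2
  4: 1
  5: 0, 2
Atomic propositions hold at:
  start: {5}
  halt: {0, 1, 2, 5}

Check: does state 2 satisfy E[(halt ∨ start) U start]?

Yes

Sat(halt ∨ start) = {0, 1, 2, 5}
E[(halt ∨ start) U start]: least fixpoint, start Z0 = Sat(start) = {5}, add states in Sat(halt ∨ start) with some successor in Z. Z1 = {2, 5}; fixed.
Sat(E[(halt ∨ start) U start]) = {2, 5}
2 ∈ Sat(E[(halt ∨ start) U start]) = {2, 5}, so the formula holds at 2.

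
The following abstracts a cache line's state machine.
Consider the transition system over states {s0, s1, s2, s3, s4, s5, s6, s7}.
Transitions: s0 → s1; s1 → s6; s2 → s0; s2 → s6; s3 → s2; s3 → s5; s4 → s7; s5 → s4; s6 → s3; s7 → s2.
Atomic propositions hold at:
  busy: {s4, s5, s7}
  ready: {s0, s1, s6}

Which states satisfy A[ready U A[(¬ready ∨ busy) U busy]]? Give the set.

Sat(¬ready) = {s2, s3, s4, s5, s7}
Sat(¬ready ∨ busy) = {s2, s3, s4, s5, s7}
A[(¬ready ∨ busy) U busy]: least fixpoint, start Z0 = Sat(busy) = {s4, s5, s7}, add states in Sat(¬ready ∨ busy) with every successor in Z. Already a fixed point.
Sat(A[(¬ready ∨ busy) U busy]) = {s4, s5, s7}
A[ready U A[(¬ready ∨ busy) U busy]]: least fixpoint, start Z0 = Sat(A[(¬ready ∨ busy) U busy]) = {s4, s5, s7}, add states in Sat(ready) with every successor in Z. Already a fixed point.
Sat(A[ready U A[(¬ready ∨ busy) U busy]]) = {s4, s5, s7}

{s4, s5, s7}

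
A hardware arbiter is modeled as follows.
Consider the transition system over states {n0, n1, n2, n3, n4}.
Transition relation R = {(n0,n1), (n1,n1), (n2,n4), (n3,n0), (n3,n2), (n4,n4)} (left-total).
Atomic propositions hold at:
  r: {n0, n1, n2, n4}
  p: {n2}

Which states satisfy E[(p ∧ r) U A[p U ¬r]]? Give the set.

{n3}

Sat(p ∧ r) = {n2}
Sat(¬r) = {n3}
A[p U ¬r]: least fixpoint, start Z0 = Sat(¬r) = {n3}, add states in Sat(p) with every successor in Z. Already a fixed point.
Sat(A[p U ¬r]) = {n3}
E[(p ∧ r) U A[p U ¬r]]: least fixpoint, start Z0 = Sat(A[p U ¬r]) = {n3}, add states in Sat(p ∧ r) with some successor in Z. Already a fixed point.
Sat(E[(p ∧ r) U A[p U ¬r]]) = {n3}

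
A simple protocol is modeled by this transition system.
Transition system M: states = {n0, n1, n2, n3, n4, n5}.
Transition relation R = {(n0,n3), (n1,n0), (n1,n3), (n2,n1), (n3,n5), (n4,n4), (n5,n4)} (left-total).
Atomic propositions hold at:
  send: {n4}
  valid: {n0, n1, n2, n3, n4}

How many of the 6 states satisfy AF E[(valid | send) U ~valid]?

Sat(valid | send) = {n0, n1, n2, n3, n4}
Sat(~valid) = {n5}
E[(valid | send) U ~valid]: least fixpoint, start Z0 = Sat(~valid) = {n5}, add states in Sat(valid | send) with some successor in Z. Z1 = {n3, n5}; Z2 = {n0, n1, n3, n5}; Z3 = {n0, n1, n2, n3, n5}; fixed.
Sat(E[(valid | send) U ~valid]) = {n0, n1, n2, n3, n5}
AF E[(valid | send) U ~valid]: least fixpoint, start Z0 = {n0, n1, n2, n3, n5}, add states with every successor in Z. Already a fixed point.
Sat(AF E[(valid | send) U ~valid]) = {n0, n1, n2, n3, n5}
|Sat(AF E[(valid | send) U ~valid])| = |{n0, n1, n2, n3, n5}| = 5.

5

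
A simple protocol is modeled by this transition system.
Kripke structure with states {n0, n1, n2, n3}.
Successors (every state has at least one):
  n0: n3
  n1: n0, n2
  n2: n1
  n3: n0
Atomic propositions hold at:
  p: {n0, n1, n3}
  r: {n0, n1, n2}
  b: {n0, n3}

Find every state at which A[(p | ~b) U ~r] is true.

{n0, n3}

Sat(~b) = {n1, n2}
Sat(p | ~b) = {n0, n1, n2, n3}
Sat(~r) = {n3}
A[(p | ~b) U ~r]: least fixpoint, start Z0 = Sat(~r) = {n3}, add states in Sat(p | ~b) with every successor in Z. Z1 = {n0, n3}; fixed.
Sat(A[(p | ~b) U ~r]) = {n0, n3}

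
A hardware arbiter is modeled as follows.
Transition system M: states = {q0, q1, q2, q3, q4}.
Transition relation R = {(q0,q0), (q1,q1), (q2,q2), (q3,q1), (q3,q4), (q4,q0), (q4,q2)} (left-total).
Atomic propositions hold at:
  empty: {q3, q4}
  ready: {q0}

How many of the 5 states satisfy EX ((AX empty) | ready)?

2

Sat(AX empty) = {s : every successor in {q3, q4}} = ∅
Sat((AX empty) | ready) = {q0}
Sat(EX ((AX empty) | ready)) = {s : some successor in {q0}} = {q0, q4}
|Sat(EX ((AX empty) | ready))| = |{q0, q4}| = 2.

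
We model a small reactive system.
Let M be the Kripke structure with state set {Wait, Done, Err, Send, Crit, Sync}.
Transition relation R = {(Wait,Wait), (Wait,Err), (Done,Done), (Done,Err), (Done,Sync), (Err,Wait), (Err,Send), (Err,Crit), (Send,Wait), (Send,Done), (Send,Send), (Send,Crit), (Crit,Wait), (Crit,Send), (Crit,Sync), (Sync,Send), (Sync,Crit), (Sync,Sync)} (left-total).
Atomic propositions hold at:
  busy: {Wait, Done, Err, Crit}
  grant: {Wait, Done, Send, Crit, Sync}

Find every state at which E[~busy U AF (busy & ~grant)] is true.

{Err}

Sat(~busy) = {Send, Sync}
Sat(~grant) = {Err}
Sat(busy & ~grant) = {Err}
AF (busy & ~grant): least fixpoint, start Z0 = {Err}, add states with every successor in Z. Already a fixed point.
Sat(AF (busy & ~grant)) = {Err}
E[~busy U AF (busy & ~grant)]: least fixpoint, start Z0 = Sat(AF (busy & ~grant)) = {Err}, add states in Sat(~busy) with some successor in Z. Already a fixed point.
Sat(E[~busy U AF (busy & ~grant)]) = {Err}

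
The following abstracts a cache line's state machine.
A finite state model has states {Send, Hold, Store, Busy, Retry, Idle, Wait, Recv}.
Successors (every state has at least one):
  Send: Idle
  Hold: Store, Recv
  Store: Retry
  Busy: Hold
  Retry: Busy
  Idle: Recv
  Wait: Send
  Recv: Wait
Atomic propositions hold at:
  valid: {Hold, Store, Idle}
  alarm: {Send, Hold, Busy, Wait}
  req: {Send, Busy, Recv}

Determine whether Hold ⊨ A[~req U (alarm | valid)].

Yes

Sat(~req) = {Hold, Store, Retry, Idle, Wait}
Sat(alarm | valid) = {Send, Hold, Store, Busy, Idle, Wait}
A[~req U (alarm | valid)]: least fixpoint, start Z0 = Sat((alarm | valid)) = {Send, Hold, Store, Busy, Idle, Wait}, add states in Sat(~req) with every successor in Z. Z1 = {Send, Hold, Store, Busy, Retry, Idle, Wait}; fixed.
Sat(A[~req U (alarm | valid)]) = {Send, Hold, Store, Busy, Retry, Idle, Wait}
Hold ∈ Sat(A[~req U (alarm | valid)]) = {Send, Hold, Store, Busy, Retry, Idle, Wait}, so the formula holds at Hold.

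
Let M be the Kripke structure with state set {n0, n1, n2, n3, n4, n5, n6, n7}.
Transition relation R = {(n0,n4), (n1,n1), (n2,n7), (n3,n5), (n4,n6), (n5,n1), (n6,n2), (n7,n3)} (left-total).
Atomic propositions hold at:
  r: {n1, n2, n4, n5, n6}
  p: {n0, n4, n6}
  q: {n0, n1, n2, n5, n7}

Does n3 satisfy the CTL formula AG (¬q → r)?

No

Sat(¬q) = {n3, n4, n6}
Sat(¬q → r) = {n0, n1, n2, n4, n5, n6, n7}
AG (¬q → r): greatest fixpoint, start Z0 = {n0, n1, n2, n4, n5, n6, n7}, keep only states in Sat with every successor in Z. Z1 = {n0, n1, n2, n4, n5, n6}; Z2 = {n0, n1, n4, n5, n6}; Z3 = {n0, n1, n4, n5}; Z4 = {n0, n1, n5}; Z5 = {n1, n5}; fixed.
Sat(AG (¬q → r)) = {n1, n5}
n3 ∉ Sat(AG (¬q → r)) = {n1, n5}, so the formula does not hold at n3.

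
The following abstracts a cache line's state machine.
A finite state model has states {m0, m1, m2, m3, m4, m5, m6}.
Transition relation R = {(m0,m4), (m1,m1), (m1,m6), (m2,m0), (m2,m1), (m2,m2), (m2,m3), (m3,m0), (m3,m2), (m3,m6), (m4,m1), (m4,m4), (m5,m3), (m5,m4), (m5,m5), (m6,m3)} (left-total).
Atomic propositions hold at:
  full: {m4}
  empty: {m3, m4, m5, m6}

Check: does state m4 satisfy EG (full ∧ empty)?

Sat(full ∧ empty) = {m4}
EG (full ∧ empty): greatest fixpoint, start Z0 = {m4}, keep only states in Sat with some successor in Z. Already a fixed point.
Sat(EG (full ∧ empty)) = {m4}
m4 ∈ Sat(EG (full ∧ empty)) = {m4}, so the formula holds at m4.

Yes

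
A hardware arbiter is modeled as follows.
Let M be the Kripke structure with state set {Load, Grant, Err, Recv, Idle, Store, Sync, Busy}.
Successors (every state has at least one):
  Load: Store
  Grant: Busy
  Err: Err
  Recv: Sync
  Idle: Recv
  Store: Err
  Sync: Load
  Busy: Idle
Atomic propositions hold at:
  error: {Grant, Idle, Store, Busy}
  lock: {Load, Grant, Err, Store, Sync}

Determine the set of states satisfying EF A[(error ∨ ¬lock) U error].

Sat(¬lock) = {Recv, Idle, Busy}
Sat(error ∨ ¬lock) = {Grant, Recv, Idle, Store, Busy}
A[(error ∨ ¬lock) U error]: least fixpoint, start Z0 = Sat(error) = {Grant, Idle, Store, Busy}, add states in Sat(error ∨ ¬lock) with every successor in Z. Already a fixed point.
Sat(A[(error ∨ ¬lock) U error]) = {Grant, Idle, Store, Busy}
EF A[(error ∨ ¬lock) U error]: least fixpoint, start Z0 = {Grant, Idle, Store, Busy}, add states with some successor in Z. Z1 = {Load, Grant, Idle, Store, Busy}; Z2 = {Load, Grant, Idle, Store, Sync, Busy}; Z3 = {Load, Grant, Recv, Idle, Store, Sync, Busy}; fixed.
Sat(EF A[(error ∨ ¬lock) U error]) = {Load, Grant, Recv, Idle, Store, Sync, Busy}

{Load, Grant, Recv, Idle, Store, Sync, Busy}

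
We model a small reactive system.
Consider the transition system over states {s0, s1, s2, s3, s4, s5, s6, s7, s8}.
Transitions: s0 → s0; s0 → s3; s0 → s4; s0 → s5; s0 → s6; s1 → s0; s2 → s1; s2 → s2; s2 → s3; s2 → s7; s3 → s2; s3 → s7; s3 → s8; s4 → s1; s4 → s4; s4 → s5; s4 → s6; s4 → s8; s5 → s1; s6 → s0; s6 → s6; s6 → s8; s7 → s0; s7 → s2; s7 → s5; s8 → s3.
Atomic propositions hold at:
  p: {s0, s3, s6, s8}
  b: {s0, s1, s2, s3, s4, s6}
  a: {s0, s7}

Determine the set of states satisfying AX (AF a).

AF a: least fixpoint, start Z0 = {s0, s7}, add states with every successor in Z. Z1 = {s0, s1, s7}; Z2 = {s0, s1, s5, s7}; fixed.
Sat(AF a) = {s0, s1, s5, s7}
Sat(AX (AF a)) = {s : every successor in {s0, s1, s5, s7}} = {s1, s5}

{s1, s5}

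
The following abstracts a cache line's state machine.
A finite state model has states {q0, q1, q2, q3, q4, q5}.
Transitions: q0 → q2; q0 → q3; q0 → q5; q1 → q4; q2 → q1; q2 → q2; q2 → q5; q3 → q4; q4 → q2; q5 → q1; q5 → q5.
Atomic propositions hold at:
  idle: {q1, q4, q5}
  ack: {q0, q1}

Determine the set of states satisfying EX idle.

{q0, q1, q2, q3, q5}

Sat(EX idle) = {s : some successor in {q1, q4, q5}} = {q0, q1, q2, q3, q5}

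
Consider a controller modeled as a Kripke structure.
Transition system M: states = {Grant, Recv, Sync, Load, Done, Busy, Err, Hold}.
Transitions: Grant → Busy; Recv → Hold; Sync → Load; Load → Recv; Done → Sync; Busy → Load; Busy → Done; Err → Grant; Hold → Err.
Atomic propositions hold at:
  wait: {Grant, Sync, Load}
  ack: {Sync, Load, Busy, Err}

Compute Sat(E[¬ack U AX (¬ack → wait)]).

{Grant, Recv, Sync, Done, Err, Hold}

Sat(¬ack) = {Grant, Recv, Done, Hold}
Sat(¬ack → wait) = {Grant, Sync, Load, Busy, Err}
Sat(AX (¬ack → wait)) = {s : every successor in {Grant, Sync, Load, Busy, Err}} = {Grant, Sync, Done, Err, Hold}
E[¬ack U AX (¬ack → wait)]: least fixpoint, start Z0 = Sat(AX (¬ack → wait)) = {Grant, Sync, Done, Err, Hold}, add states in Sat(¬ack) with some successor in Z. Z1 = {Grant, Recv, Sync, Done, Err, Hold}; fixed.
Sat(E[¬ack U AX (¬ack → wait)]) = {Grant, Recv, Sync, Done, Err, Hold}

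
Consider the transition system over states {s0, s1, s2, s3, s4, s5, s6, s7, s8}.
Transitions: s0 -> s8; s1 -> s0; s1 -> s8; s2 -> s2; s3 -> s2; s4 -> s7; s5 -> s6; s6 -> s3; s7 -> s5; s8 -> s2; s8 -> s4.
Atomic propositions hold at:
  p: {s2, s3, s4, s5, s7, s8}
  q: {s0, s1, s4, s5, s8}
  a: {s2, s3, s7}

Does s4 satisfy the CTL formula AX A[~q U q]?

Yes

Sat(~q) = {s2, s3, s6, s7}
A[~q U q]: least fixpoint, start Z0 = Sat(q) = {s0, s1, s4, s5, s8}, add states in Sat(~q) with every successor in Z. Z1 = {s0, s1, s4, s5, s7, s8}; fixed.
Sat(A[~q U q]) = {s0, s1, s4, s5, s7, s8}
Sat(AX A[~q U q]) = {s : every successor in {s0, s1, s4, s5, s7, s8}} = {s0, s1, s4, s7}
s4 ∈ Sat(AX A[~q U q]) = {s0, s1, s4, s7}, so the formula holds at s4.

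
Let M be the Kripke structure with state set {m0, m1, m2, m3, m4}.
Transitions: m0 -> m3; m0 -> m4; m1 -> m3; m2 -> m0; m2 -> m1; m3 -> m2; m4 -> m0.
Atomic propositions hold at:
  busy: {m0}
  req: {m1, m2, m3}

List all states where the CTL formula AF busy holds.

AF busy: least fixpoint, start Z0 = {m0}, add states with every successor in Z. Z1 = {m0, m4}; fixed.
Sat(AF busy) = {m0, m4}

{m0, m4}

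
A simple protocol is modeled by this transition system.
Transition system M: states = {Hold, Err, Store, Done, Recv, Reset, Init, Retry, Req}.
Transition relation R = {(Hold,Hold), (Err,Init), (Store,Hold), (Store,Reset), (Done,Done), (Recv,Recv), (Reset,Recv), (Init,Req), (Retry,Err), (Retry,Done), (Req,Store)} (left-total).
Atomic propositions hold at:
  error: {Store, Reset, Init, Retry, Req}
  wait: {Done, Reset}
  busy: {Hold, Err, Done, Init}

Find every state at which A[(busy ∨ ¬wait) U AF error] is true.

Sat(¬wait) = {Hold, Err, Store, Recv, Init, Retry, Req}
Sat(busy ∨ ¬wait) = {Hold, Err, Store, Done, Recv, Init, Retry, Req}
AF error: least fixpoint, start Z0 = {Store, Reset, Init, Retry, Req}, add states with every successor in Z. Z1 = {Err, Store, Reset, Init, Retry, Req}; fixed.
Sat(AF error) = {Err, Store, Reset, Init, Retry, Req}
A[(busy ∨ ¬wait) U AF error]: least fixpoint, start Z0 = Sat(AF error) = {Err, Store, Reset, Init, Retry, Req}, add states in Sat(busy ∨ ¬wait) with every successor in Z. Already a fixed point.
Sat(A[(busy ∨ ¬wait) U AF error]) = {Err, Store, Reset, Init, Retry, Req}

{Err, Store, Reset, Init, Retry, Req}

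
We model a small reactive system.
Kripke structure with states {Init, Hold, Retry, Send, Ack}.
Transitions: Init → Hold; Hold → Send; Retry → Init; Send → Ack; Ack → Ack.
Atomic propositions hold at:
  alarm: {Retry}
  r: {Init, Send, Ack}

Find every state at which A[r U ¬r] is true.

Sat(¬r) = {Hold, Retry}
A[r U ¬r]: least fixpoint, start Z0 = Sat(¬r) = {Hold, Retry}, add states in Sat(r) with every successor in Z. Z1 = {Init, Hold, Retry}; fixed.
Sat(A[r U ¬r]) = {Init, Hold, Retry}

{Init, Hold, Retry}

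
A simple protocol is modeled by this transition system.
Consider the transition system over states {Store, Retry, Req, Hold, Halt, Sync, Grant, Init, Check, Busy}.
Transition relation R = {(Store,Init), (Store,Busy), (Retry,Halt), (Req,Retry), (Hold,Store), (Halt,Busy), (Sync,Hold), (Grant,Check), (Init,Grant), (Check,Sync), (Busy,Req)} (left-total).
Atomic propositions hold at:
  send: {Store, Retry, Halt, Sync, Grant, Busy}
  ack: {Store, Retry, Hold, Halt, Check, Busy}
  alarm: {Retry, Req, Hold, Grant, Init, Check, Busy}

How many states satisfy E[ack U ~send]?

Sat(~send) = {Req, Hold, Init, Check}
E[ack U ~send]: least fixpoint, start Z0 = Sat(~send) = {Req, Hold, Init, Check}, add states in Sat(ack) with some successor in Z. Z1 = {Store, Req, Hold, Init, Check, Busy}; Z2 = {Store, Req, Hold, Halt, Init, Check, Busy}; Z3 = {Store, Retry, Req, Hold, Halt, Init, Check, Busy}; fixed.
Sat(E[ack U ~send]) = {Store, Retry, Req, Hold, Halt, Init, Check, Busy}
|Sat(E[ack U ~send])| = |{Store, Retry, Req, Hold, Halt, Init, Check, Busy}| = 8.

8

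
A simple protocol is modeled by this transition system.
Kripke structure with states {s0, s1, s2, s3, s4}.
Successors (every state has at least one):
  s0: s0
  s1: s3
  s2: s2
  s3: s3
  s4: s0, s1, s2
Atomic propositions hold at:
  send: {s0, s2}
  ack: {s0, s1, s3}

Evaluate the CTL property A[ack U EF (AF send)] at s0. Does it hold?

AF send: least fixpoint, start Z0 = {s0, s2}, add states with every successor in Z. Already a fixed point.
Sat(AF send) = {s0, s2}
EF (AF send): least fixpoint, start Z0 = {s0, s2}, add states with some successor in Z. Z1 = {s0, s2, s4}; fixed.
Sat(EF (AF send)) = {s0, s2, s4}
A[ack U EF (AF send)]: least fixpoint, start Z0 = Sat(EF (AF send)) = {s0, s2, s4}, add states in Sat(ack) with every successor in Z. Already a fixed point.
Sat(A[ack U EF (AF send)]) = {s0, s2, s4}
s0 ∈ Sat(A[ack U EF (AF send)]) = {s0, s2, s4}, so the formula holds at s0.

Yes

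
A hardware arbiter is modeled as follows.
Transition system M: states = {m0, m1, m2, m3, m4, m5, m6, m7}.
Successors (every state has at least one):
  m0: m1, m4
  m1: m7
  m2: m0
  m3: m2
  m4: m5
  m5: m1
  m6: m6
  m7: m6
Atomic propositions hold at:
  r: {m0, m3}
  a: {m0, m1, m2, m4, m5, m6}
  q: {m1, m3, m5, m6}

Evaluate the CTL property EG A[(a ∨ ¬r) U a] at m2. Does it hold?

Yes

Sat(¬r) = {m1, m2, m4, m5, m6, m7}
Sat(a ∨ ¬r) = {m0, m1, m2, m4, m5, m6, m7}
A[(a ∨ ¬r) U a]: least fixpoint, start Z0 = Sat(a) = {m0, m1, m2, m4, m5, m6}, add states in Sat(a ∨ ¬r) with every successor in Z. Z1 = {m0, m1, m2, m4, m5, m6, m7}; fixed.
Sat(A[(a ∨ ¬r) U a]) = {m0, m1, m2, m4, m5, m6, m7}
EG A[(a ∨ ¬r) U a]: greatest fixpoint, start Z0 = {m0, m1, m2, m4, m5, m6, m7}, keep only states in Sat with some successor in Z. Already a fixed point.
Sat(EG A[(a ∨ ¬r) U a]) = {m0, m1, m2, m4, m5, m6, m7}
m2 ∈ Sat(EG A[(a ∨ ¬r) U a]) = {m0, m1, m2, m4, m5, m6, m7}, so the formula holds at m2.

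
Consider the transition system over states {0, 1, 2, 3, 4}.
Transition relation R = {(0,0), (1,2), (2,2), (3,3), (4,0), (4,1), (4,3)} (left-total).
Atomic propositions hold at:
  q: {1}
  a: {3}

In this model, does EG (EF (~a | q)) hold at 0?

Sat(~a) = {0, 1, 2, 4}
Sat(~a | q) = {0, 1, 2, 4}
EF (~a | q): least fixpoint, start Z0 = {0, 1, 2, 4}, add states with some successor in Z. Already a fixed point.
Sat(EF (~a | q)) = {0, 1, 2, 4}
EG (EF (~a | q)): greatest fixpoint, start Z0 = {0, 1, 2, 4}, keep only states in Sat with some successor in Z. Already a fixed point.
Sat(EG (EF (~a | q))) = {0, 1, 2, 4}
0 ∈ Sat(EG (EF (~a | q))) = {0, 1, 2, 4}, so the formula holds at 0.

Yes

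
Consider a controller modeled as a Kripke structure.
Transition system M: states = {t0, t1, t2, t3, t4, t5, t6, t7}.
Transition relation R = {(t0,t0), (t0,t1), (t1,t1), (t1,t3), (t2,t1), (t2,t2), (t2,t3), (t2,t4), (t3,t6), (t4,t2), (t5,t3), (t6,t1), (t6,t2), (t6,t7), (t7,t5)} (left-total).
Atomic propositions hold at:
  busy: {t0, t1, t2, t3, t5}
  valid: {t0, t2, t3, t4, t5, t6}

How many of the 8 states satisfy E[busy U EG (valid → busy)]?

3

Sat(valid → busy) = {t0, t1, t2, t3, t5, t7}
EG (valid → busy): greatest fixpoint, start Z0 = {t0, t1, t2, t3, t5, t7}, keep only states in Sat with some successor in Z. Z1 = {t0, t1, t2, t5, t7}; Z2 = {t0, t1, t2, t7}; Z3 = {t0, t1, t2}; fixed.
Sat(EG (valid → busy)) = {t0, t1, t2}
E[busy U EG (valid → busy)]: least fixpoint, start Z0 = Sat(EG (valid → busy)) = {t0, t1, t2}, add states in Sat(busy) with some successor in Z. Already a fixed point.
Sat(E[busy U EG (valid → busy)]) = {t0, t1, t2}
|Sat(E[busy U EG (valid → busy)])| = |{t0, t1, t2}| = 3.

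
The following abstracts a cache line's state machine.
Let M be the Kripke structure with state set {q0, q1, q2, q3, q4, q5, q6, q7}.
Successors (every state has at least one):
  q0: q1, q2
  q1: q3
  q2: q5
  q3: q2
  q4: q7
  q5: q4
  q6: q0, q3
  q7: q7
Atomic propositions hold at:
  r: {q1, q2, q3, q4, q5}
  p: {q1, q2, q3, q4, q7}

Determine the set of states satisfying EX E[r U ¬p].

Sat(¬p) = {q0, q5, q6}
E[r U ¬p]: least fixpoint, start Z0 = Sat(¬p) = {q0, q5, q6}, add states in Sat(r) with some successor in Z. Z1 = {q0, q2, q5, q6}; Z2 = {q0, q2, q3, q5, q6}; Z3 = {q0, q1, q2, q3, q5, q6}; fixed.
Sat(E[r U ¬p]) = {q0, q1, q2, q3, q5, q6}
Sat(EX E[r U ¬p]) = {s : some successor in {q0, q1, q2, q3, q5, q6}} = {q0, q1, q2, q3, q6}

{q0, q1, q2, q3, q6}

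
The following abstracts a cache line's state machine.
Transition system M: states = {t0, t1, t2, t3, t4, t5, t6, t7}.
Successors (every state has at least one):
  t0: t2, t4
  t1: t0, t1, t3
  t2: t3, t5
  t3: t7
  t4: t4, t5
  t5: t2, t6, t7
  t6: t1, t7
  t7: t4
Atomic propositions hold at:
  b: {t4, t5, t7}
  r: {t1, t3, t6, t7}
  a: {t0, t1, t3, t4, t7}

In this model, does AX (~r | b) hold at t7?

Yes

Sat(~r) = {t0, t2, t4, t5}
Sat(~r | b) = {t0, t2, t4, t5, t7}
Sat(AX (~r | b)) = {s : every successor in {t0, t2, t4, t5, t7}} = {t0, t3, t4, t7}
t7 ∈ Sat(AX (~r | b)) = {t0, t3, t4, t7}, so the formula holds at t7.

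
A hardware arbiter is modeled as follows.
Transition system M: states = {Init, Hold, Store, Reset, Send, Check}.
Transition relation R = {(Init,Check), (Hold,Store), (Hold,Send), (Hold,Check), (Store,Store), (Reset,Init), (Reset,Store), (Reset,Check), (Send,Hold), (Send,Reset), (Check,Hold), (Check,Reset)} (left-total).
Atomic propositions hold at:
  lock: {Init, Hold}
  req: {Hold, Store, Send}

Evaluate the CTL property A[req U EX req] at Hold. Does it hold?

Sat(EX req) = {s : some successor in {Hold, Store, Send}} = {Hold, Store, Reset, Send, Check}
A[req U EX req]: least fixpoint, start Z0 = Sat(EX req) = {Hold, Store, Reset, Send, Check}, add states in Sat(req) with every successor in Z. Already a fixed point.
Sat(A[req U EX req]) = {Hold, Store, Reset, Send, Check}
Hold ∈ Sat(A[req U EX req]) = {Hold, Store, Reset, Send, Check}, so the formula holds at Hold.

Yes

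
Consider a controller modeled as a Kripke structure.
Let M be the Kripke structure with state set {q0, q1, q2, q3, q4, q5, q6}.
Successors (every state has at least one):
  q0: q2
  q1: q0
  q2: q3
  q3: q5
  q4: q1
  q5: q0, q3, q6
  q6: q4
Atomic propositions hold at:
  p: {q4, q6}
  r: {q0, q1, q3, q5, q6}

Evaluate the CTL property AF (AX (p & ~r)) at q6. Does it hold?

Yes

Sat(~r) = {q2, q4}
Sat(p & ~r) = {q4}
Sat(AX (p & ~r)) = {s : every successor in {q4}} = {q6}
AF (AX (p & ~r)): least fixpoint, start Z0 = {q6}, add states with every successor in Z. Already a fixed point.
Sat(AF (AX (p & ~r))) = {q6}
q6 ∈ Sat(AF (AX (p & ~r))) = {q6}, so the formula holds at q6.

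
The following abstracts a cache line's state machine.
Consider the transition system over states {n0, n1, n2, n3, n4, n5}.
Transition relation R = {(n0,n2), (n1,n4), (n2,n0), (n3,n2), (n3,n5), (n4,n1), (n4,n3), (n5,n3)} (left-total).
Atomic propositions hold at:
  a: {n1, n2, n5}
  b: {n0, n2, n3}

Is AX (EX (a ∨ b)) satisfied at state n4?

Sat(a ∨ b) = {n0, n1, n2, n3, n5}
Sat(EX (a ∨ b)) = {s : some successor in {n0, n1, n2, n3, n5}} = {n0, n2, n3, n4, n5}
Sat(AX (EX (a ∨ b))) = {s : every successor in {n0, n2, n3, n4, n5}} = {n0, n1, n2, n3, n5}
n4 ∉ Sat(AX (EX (a ∨ b))) = {n0, n1, n2, n3, n5}, so the formula does not hold at n4.

No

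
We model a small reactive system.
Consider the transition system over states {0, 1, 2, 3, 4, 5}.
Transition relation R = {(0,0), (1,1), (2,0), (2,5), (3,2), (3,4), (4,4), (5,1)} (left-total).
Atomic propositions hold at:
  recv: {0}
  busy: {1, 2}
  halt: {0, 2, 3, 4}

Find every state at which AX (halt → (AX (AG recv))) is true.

{0, 1, 2, 5}

AG recv: greatest fixpoint, start Z0 = {0}, keep only states in Sat with every successor in Z. Already a fixed point.
Sat(AG recv) = {0}
Sat(AX (AG recv)) = {s : every successor in {0}} = {0}
Sat(halt → (AX (AG recv))) = {0, 1, 5}
Sat(AX (halt → (AX (AG recv)))) = {s : every successor in {0, 1, 5}} = {0, 1, 2, 5}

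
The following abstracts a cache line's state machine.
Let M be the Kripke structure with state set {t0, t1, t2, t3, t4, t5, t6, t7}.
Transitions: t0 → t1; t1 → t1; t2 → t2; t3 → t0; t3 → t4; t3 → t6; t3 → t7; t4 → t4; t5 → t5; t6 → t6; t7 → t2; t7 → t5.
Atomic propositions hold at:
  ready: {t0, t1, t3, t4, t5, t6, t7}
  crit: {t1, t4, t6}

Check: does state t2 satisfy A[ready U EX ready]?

No

Sat(EX ready) = {s : some successor in {t0, t1, t3, t4, t5, t6, t7}} = {t0, t1, t3, t4, t5, t6, t7}
A[ready U EX ready]: least fixpoint, start Z0 = Sat(EX ready) = {t0, t1, t3, t4, t5, t6, t7}, add states in Sat(ready) with every successor in Z. Already a fixed point.
Sat(A[ready U EX ready]) = {t0, t1, t3, t4, t5, t6, t7}
t2 ∉ Sat(A[ready U EX ready]) = {t0, t1, t3, t4, t5, t6, t7}, so the formula does not hold at t2.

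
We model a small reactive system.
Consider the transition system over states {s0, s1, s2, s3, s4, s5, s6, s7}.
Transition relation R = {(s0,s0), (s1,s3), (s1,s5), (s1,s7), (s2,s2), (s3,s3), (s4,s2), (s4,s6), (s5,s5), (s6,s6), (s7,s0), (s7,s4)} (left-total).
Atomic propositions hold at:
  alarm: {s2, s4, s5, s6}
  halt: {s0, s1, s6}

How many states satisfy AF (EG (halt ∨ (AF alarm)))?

7

AF alarm: least fixpoint, start Z0 = {s2, s4, s5, s6}, add states with every successor in Z. Already a fixed point.
Sat(AF alarm) = {s2, s4, s5, s6}
Sat(halt ∨ (AF alarm)) = {s0, s1, s2, s4, s5, s6}
EG (halt ∨ (AF alarm)): greatest fixpoint, start Z0 = {s0, s1, s2, s4, s5, s6}, keep only states in Sat with some successor in Z. Already a fixed point.
Sat(EG (halt ∨ (AF alarm))) = {s0, s1, s2, s4, s5, s6}
AF (EG (halt ∨ (AF alarm))): least fixpoint, start Z0 = {s0, s1, s2, s4, s5, s6}, add states with every successor in Z. Z1 = {s0, s1, s2, s4, s5, s6, s7}; fixed.
Sat(AF (EG (halt ∨ (AF alarm)))) = {s0, s1, s2, s4, s5, s6, s7}
|Sat(AF (EG (halt ∨ (AF alarm))))| = |{s0, s1, s2, s4, s5, s6, s7}| = 7.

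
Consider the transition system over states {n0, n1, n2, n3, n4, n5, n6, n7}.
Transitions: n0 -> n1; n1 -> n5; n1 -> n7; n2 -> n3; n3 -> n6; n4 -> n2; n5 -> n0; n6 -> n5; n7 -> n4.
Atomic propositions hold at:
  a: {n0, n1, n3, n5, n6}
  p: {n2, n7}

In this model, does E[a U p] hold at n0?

Yes

E[a U p]: least fixpoint, start Z0 = Sat(p) = {n2, n7}, add states in Sat(a) with some successor in Z. Z1 = {n1, n2, n7}; Z2 = {n0, n1, n2, n7}; Z3 = {n0, n1, n2, n5, n7}; Z4 = {n0, n1, n2, n5, n6, n7}; Z5 = {n0, n1, n2, n3, n5, n6, n7}; fixed.
Sat(E[a U p]) = {n0, n1, n2, n3, n5, n6, n7}
n0 ∈ Sat(E[a U p]) = {n0, n1, n2, n3, n5, n6, n7}, so the formula holds at n0.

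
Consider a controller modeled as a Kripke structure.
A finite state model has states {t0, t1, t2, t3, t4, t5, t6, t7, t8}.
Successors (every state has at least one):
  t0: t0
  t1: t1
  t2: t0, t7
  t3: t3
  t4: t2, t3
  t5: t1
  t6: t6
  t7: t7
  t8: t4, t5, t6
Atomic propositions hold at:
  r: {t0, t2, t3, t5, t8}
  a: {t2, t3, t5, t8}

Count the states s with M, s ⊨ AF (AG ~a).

6

Sat(~a) = {t0, t1, t4, t6, t7}
AG ~a: greatest fixpoint, start Z0 = {t0, t1, t4, t6, t7}, keep only states in Sat with every successor in Z. Z1 = {t0, t1, t6, t7}; fixed.
Sat(AG ~a) = {t0, t1, t6, t7}
AF (AG ~a): least fixpoint, start Z0 = {t0, t1, t6, t7}, add states with every successor in Z. Z1 = {t0, t1, t2, t5, t6, t7}; fixed.
Sat(AF (AG ~a)) = {t0, t1, t2, t5, t6, t7}
|Sat(AF (AG ~a))| = |{t0, t1, t2, t5, t6, t7}| = 6.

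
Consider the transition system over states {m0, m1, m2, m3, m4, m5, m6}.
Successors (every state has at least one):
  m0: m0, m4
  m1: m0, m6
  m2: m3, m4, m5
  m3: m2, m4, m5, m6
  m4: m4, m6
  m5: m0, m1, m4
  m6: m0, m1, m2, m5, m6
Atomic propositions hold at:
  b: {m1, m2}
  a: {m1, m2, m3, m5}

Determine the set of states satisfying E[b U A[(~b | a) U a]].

Sat(~b) = {m0, m3, m4, m5, m6}
Sat(~b | a) = {m0, m1, m2, m3, m4, m5, m6}
A[(~b | a) U a]: least fixpoint, start Z0 = Sat(a) = {m1, m2, m3, m5}, add states in Sat(~b | a) with every successor in Z. Already a fixed point.
Sat(A[(~b | a) U a]) = {m1, m2, m3, m5}
E[b U A[(~b | a) U a]]: least fixpoint, start Z0 = Sat(A[(~b | a) U a]) = {m1, m2, m3, m5}, add states in Sat(b) with some successor in Z. Already a fixed point.
Sat(E[b U A[(~b | a) U a]]) = {m1, m2, m3, m5}

{m1, m2, m3, m5}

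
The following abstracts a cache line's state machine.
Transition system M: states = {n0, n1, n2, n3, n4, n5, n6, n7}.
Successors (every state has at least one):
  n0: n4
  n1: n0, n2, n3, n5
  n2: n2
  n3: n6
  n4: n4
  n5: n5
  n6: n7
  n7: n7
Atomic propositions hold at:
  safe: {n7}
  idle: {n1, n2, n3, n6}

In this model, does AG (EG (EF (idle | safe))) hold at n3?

Sat(idle | safe) = {n1, n2, n3, n6, n7}
EF (idle | safe): least fixpoint, start Z0 = {n1, n2, n3, n6, n7}, add states with some successor in Z. Already a fixed point.
Sat(EF (idle | safe)) = {n1, n2, n3, n6, n7}
EG (EF (idle | safe)): greatest fixpoint, start Z0 = {n1, n2, n3, n6, n7}, keep only states in Sat with some successor in Z. Already a fixed point.
Sat(EG (EF (idle | safe))) = {n1, n2, n3, n6, n7}
AG (EG (EF (idle | safe))): greatest fixpoint, start Z0 = {n1, n2, n3, n6, n7}, keep only states in Sat with every successor in Z. Z1 = {n2, n3, n6, n7}; fixed.
Sat(AG (EG (EF (idle | safe)))) = {n2, n3, n6, n7}
n3 ∈ Sat(AG (EG (EF (idle | safe)))) = {n2, n3, n6, n7}, so the formula holds at n3.

Yes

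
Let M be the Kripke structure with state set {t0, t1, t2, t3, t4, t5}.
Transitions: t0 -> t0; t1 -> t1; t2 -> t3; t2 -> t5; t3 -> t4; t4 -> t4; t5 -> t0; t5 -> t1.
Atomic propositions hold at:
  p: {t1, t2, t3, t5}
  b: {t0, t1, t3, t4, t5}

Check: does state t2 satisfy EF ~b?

Sat(~b) = {t2}
EF ~b: least fixpoint, start Z0 = {t2}, add states with some successor in Z. Already a fixed point.
Sat(EF ~b) = {t2}
t2 ∈ Sat(EF ~b) = {t2}, so the formula holds at t2.

Yes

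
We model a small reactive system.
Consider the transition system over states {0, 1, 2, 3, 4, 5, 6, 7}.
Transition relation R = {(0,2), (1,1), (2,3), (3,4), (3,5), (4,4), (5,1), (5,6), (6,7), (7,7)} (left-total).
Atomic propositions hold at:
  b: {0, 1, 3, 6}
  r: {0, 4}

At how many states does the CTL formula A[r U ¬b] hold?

5

Sat(¬b) = {2, 4, 5, 7}
A[r U ¬b]: least fixpoint, start Z0 = Sat(¬b) = {2, 4, 5, 7}, add states in Sat(r) with every successor in Z. Z1 = {0, 2, 4, 5, 7}; fixed.
Sat(A[r U ¬b]) = {0, 2, 4, 5, 7}
|Sat(A[r U ¬b])| = |{0, 2, 4, 5, 7}| = 5.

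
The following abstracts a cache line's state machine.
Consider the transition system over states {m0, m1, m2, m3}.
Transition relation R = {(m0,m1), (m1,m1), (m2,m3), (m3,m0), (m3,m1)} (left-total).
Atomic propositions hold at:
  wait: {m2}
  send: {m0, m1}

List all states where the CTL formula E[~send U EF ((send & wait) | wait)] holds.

Sat(~send) = {m2, m3}
Sat(send & wait) = ∅
Sat((send & wait) | wait) = {m2}
EF ((send & wait) | wait): least fixpoint, start Z0 = {m2}, add states with some successor in Z. Already a fixed point.
Sat(EF ((send & wait) | wait)) = {m2}
E[~send U EF ((send & wait) | wait)]: least fixpoint, start Z0 = Sat(EF ((send & wait) | wait)) = {m2}, add states in Sat(~send) with some successor in Z. Already a fixed point.
Sat(E[~send U EF ((send & wait) | wait)]) = {m2}

{m2}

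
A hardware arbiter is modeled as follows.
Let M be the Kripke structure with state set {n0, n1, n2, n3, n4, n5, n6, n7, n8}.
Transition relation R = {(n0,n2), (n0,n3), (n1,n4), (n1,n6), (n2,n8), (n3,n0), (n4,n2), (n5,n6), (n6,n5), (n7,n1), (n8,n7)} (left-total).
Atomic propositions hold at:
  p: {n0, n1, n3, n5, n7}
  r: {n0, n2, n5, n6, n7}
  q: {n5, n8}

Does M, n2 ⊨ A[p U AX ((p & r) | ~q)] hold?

Sat(p & r) = {n0, n5, n7}
Sat(~q) = {n0, n1, n2, n3, n4, n6, n7}
Sat((p & r) | ~q) = {n0, n1, n2, n3, n4, n5, n6, n7}
Sat(AX ((p & r) | ~q)) = {s : every successor in {n0, n1, n2, n3, n4, n5, n6, n7}} = {n0, n1, n3, n4, n5, n6, n7, n8}
A[p U AX ((p & r) | ~q)]: least fixpoint, start Z0 = Sat(AX ((p & r) | ~q)) = {n0, n1, n3, n4, n5, n6, n7, n8}, add states in Sat(p) with every successor in Z. Already a fixed point.
Sat(A[p U AX ((p & r) | ~q)]) = {n0, n1, n3, n4, n5, n6, n7, n8}
n2 ∉ Sat(A[p U AX ((p & r) | ~q)]) = {n0, n1, n3, n4, n5, n6, n7, n8}, so the formula does not hold at n2.

No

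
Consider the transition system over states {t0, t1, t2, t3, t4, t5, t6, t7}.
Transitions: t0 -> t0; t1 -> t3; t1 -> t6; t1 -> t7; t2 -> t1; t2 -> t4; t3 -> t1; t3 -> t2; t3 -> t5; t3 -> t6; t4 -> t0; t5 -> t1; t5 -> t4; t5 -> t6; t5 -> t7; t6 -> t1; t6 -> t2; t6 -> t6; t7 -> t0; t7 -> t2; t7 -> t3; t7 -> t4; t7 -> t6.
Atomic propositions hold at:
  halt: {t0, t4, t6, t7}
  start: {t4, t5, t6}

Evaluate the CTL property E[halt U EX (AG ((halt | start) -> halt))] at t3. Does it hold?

No

Sat(halt | start) = {t0, t4, t5, t6, t7}
Sat((halt | start) -> halt) = {t0, t1, t2, t3, t4, t6, t7}
AG ((halt | start) -> halt): greatest fixpoint, start Z0 = {t0, t1, t2, t3, t4, t6, t7}, keep only states in Sat with every successor in Z. Z1 = {t0, t1, t2, t4, t6, t7}; Z2 = {t0, t2, t4, t6}; Z3 = {t0, t4}; fixed.
Sat(AG ((halt | start) -> halt)) = {t0, t4}
Sat(EX (AG ((halt | start) -> halt))) = {s : some successor in {t0, t4}} = {t0, t2, t4, t5, t7}
E[halt U EX (AG ((halt | start) -> halt))]: least fixpoint, start Z0 = Sat(EX (AG ((halt | start) -> halt))) = {t0, t2, t4, t5, t7}, add states in Sat(halt) with some successor in Z. Z1 = {t0, t2, t4, t5, t6, t7}; fixed.
Sat(E[halt U EX (AG ((halt | start) -> halt))]) = {t0, t2, t4, t5, t6, t7}
t3 ∉ Sat(E[halt U EX (AG ((halt | start) -> halt))]) = {t0, t2, t4, t5, t6, t7}, so the formula does not hold at t3.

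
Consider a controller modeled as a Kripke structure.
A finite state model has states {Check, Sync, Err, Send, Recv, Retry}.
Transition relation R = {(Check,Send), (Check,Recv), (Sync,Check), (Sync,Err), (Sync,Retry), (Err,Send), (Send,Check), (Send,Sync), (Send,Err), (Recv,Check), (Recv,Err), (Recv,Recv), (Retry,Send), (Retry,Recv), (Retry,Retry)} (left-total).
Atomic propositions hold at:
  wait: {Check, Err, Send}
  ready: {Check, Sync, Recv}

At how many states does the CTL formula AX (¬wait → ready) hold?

4

Sat(¬wait) = {Sync, Recv, Retry}
Sat(¬wait → ready) = {Check, Sync, Err, Send, Recv}
Sat(AX (¬wait → ready)) = {s : every successor in {Check, Sync, Err, Send, Recv}} = {Check, Err, Send, Recv}
|Sat(AX (¬wait → ready))| = |{Check, Err, Send, Recv}| = 4.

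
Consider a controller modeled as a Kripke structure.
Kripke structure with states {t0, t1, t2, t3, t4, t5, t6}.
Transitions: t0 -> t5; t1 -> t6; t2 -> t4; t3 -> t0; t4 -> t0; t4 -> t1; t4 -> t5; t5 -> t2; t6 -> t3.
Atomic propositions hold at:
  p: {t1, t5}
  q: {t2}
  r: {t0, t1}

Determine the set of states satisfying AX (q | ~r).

Sat(~r) = {t2, t3, t4, t5, t6}
Sat(q | ~r) = {t2, t3, t4, t5, t6}
Sat(AX (q | ~r)) = {s : every successor in {t2, t3, t4, t5, t6}} = {t0, t1, t2, t5, t6}

{t0, t1, t2, t5, t6}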